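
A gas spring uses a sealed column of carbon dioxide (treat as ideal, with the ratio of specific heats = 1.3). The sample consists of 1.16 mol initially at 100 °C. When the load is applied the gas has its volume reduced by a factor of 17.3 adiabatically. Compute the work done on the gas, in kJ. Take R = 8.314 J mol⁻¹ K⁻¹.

Adiabatic: T₁V₁^(γ−1) = T₂V₂^(γ−1) ⇒ T₂ = T₁ (V₁/V₂)^(γ−1).
T₁ = 100 °C = 373.1 K.
T₂ = 373.1 × 17.3^(0.3) = 877.6 K.
Q = 0, so ΔU = W_on_gas = nCᵥΔT with Cᵥ = R/(γ−1) = 27.71 J/(mol·K).
ΔU = 1.16 × 27.71 × (877.6 − 373.1) = 16220 J.

W ≈ 16.2 kJ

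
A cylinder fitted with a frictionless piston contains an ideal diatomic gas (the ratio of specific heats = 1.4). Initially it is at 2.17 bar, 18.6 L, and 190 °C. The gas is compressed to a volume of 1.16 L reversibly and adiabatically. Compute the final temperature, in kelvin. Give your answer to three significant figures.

T₂ ≈ 1410 K

Adiabatic: T₁V₁^(γ−1) = T₂V₂^(γ−1) ⇒ T₂ = T₁ (V₁/V₂)^(γ−1).
T₁ = 190 °C = 463.1 K.
T₂ = 463.1 × (18.6/1.16)^(0.4) = 1405 K.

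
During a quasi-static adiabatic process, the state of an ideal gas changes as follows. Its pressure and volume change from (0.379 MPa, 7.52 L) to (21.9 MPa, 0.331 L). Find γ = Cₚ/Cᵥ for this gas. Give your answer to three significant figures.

γ ≈ 1.30

PV^γ = const ⇒ γ = ln(P₂/P₁) / ln(V₁/V₂).
γ = ln(21.9/0.379) / ln(7.52/0.331) = 1.299.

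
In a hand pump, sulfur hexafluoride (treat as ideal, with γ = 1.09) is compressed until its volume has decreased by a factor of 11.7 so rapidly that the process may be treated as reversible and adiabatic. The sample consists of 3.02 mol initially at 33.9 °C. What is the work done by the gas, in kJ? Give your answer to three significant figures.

For a reversible adiabat TV^(γ−1) is constant, so T₂ = T₁ (V₁/V₂)^(γ−1).
T₁ = 33.9 °C = 307 K.
T₂ = 307 × 11.7^(0.09) = 383.1 K.
Q = 0, so ΔU = W_on_gas = nCᵥΔT with Cᵥ = R/(γ−1) = 92.38 J/(mol·K).
ΔU = 3.02 × 92.38 × (383.1 − 307) = 21220 J.
Work done by the gas = −ΔU = -21220 J.

W ≈ -21.2 kJ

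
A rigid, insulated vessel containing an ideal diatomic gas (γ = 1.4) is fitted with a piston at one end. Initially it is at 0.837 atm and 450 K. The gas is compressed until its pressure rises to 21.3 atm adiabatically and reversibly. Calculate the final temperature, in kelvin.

Along an adiabat T P^((1−γ)/γ) is constant, so T₂ = T₁ (P₂/P₁)^((γ−1)/γ).
T₂ = 450 × (21.3/0.837)^(0.286) = 1135 K.

T₂ ≈ 1130 K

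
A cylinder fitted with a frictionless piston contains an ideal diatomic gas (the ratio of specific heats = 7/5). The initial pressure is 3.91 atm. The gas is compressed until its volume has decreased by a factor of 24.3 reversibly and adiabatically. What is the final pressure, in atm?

P₂ ≈ 340 atm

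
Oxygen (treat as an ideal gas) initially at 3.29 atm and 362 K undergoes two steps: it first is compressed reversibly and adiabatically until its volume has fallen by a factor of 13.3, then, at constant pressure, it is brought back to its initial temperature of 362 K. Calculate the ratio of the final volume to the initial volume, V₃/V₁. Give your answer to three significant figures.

For a diatomic ideal gas γ = 7/5.
Adiabatic step: V₂/V₁ = 0.07519; T₂ = T₁·13.3^(2/5) = 1019 K.
Isobaric step: V₃/V₂ = T₃/T₂ = 362/1019.
V₃/V₁ = (V₂/V₁)(V₃/V₂) = 0.07519 × (362/1019) = 0.02671.

V₃/V₁ ≈ 0.0267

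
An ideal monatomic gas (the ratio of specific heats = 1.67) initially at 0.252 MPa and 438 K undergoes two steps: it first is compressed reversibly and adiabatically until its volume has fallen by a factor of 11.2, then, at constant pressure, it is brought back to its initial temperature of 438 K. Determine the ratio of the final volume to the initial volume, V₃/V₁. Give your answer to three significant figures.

V₃/V₁ ≈ 0.0177

Adiabatic step: V₂/V₁ = 0.08929; T₂ = T₁·11.2^(0.67) = 2210 K.
Isobaric step: V₃/V₂ = T₃/T₂ = 438/2210.
V₃/V₁ = (V₂/V₁)(V₃/V₂) = 0.08929 × (438/2210) = 0.01769.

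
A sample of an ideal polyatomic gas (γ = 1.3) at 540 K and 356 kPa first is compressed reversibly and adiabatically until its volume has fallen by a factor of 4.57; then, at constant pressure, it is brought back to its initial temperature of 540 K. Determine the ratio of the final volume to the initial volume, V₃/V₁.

V₃/V₁ ≈ 0.139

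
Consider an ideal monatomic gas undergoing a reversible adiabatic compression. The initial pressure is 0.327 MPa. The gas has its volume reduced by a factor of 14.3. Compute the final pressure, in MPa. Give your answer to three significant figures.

Since PV^γ is constant along a reversible adiabat, P₂ = P₁ (V₁/V₂)^γ.
For a monatomic ideal gas γ = 5/3.
P₂ = 0.327 × 14.3^(5/3) = 27.55 MPa.

P₂ ≈ 27.5 MPa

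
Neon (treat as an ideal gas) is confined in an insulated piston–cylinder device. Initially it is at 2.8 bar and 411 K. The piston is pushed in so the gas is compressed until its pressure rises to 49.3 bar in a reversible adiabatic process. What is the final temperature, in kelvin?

T₂ ≈ 1290 K

Adiabatic: T₂/T₁ = (P₂/P₁)^((γ−1)/γ).
For a monatomic ideal gas γ = 5/3, so (γ−1)/γ = 2/5.
T₂ = 411 × (49.3/2.8)^(2/5) = 1295 K.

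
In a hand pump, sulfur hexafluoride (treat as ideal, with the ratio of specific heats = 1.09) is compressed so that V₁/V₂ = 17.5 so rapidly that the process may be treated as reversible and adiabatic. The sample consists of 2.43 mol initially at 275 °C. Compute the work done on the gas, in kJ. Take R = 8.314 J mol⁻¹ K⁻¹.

For a reversible adiabat TV^(γ−1) is constant, so T₂ = T₁ (V₁/V₂)^(γ−1).
T₁ = 275 °C = 548.1 K.
T₂ = 548.1 × 17.5^(0.09) = 709.2 K.
Q = 0, so ΔU = W_on_gas = nCᵥΔT with Cᵥ = R/(γ−1) = 92.38 J/(mol·K).
ΔU = 2.43 × 92.38 × (709.2 − 548.1) = 36150 J.

W ≈ 36.2 kJ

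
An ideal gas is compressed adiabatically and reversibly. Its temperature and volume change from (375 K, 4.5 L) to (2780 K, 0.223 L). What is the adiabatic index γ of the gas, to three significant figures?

γ ≈ 1.67

TV^(γ−1) = const ⇒ γ − 1 = ln(T₂/T₁) / ln(V₁/V₂).
γ = 1 + ln(2780/375) / ln(4.5/0.223) = 1.667.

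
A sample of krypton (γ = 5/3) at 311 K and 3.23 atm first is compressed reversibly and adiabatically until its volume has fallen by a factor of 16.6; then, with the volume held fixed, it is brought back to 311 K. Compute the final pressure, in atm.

P₃ ≈ 53.6 atm

Adiabatic step (PV^γ = const): P₂ = 3.23×16.6^(5/3) = 348.9 atm; T₂ = 311×16.6^(2/3) = 2024 K.
Isochoric: P₃ = P₂(T₃/T₂) = 348.9 × (311/2024) = 53.62 atm.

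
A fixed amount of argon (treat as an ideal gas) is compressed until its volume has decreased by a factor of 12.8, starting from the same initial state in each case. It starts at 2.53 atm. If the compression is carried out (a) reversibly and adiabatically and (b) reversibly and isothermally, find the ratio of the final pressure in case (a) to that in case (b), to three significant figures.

P_adiabatic / P_isothermal ≈ 5.47

For a monatomic ideal gas γ = 5/3.
Isothermal: P_b = P₁(V₁/V₂) = 2.53×12.8.
Adiabatic: P_a = P₁(V₁/V₂)^γ = 2.53×12.8^(5/3).
P_a/P_b = (V₁/V₂)^(γ−1) = 12.8^(2/3) = 5.472.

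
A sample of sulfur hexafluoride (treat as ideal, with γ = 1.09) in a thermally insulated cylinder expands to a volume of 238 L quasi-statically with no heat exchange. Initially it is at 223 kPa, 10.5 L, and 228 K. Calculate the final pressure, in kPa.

P₂ ≈ 7.43 kPa

Since PV^γ is constant along a reversible adiabat, P₂ = P₁ (V₁/V₂)^γ.
P₂ = 223 × (10.5/238)^(1.09) = 7.429 kPa.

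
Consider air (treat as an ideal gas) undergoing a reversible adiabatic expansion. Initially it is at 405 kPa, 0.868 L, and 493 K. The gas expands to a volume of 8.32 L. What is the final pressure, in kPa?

P₂ ≈ 17.1 kPa

Since PV^γ is constant along a reversible adiabat, P₂ = P₁ (V₁/V₂)^γ.
γ = 7/5 for a diatomic ideal gas.
P₂ = 405 × (0.868/8.32)^(7/5) = 17.11 kPa.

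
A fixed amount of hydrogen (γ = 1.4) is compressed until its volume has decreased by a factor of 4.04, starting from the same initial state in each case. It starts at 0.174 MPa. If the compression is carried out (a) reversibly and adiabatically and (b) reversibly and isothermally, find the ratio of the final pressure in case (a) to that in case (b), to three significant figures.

P_adiabatic / P_isothermal ≈ 1.75

Isothermal: P_b = P₁(V₁/V₂) = 0.174×4.04.
Adiabatic: P_a = P₁(V₁/V₂)^γ = 0.174×4.04^(1.4).
P_a/P_b = (V₁/V₂)^(γ−1) = 4.04^(0.4) = 1.748.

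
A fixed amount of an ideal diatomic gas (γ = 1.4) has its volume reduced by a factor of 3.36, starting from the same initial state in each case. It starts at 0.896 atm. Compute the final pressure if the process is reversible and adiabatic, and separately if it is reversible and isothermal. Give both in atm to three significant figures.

adiabatic: 4.89 atm; isothermal: 3.01 atm

Isothermal: P₂ = P₁(V₁/V₂) = 0.896×3.36 = 3.011 atm.
Adiabatic: P₂ = P₁(V₁/V₂)^γ = 0.896×3.36^(1.4) = 4.889 atm.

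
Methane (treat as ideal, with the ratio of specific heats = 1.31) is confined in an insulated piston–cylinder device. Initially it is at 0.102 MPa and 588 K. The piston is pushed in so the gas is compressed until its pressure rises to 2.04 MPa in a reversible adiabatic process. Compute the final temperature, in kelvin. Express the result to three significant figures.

Along an adiabat T P^((1−γ)/γ) is constant, so T₂ = T₁ (P₂/P₁)^((γ−1)/γ).
T₂ = 588 × (2.04/0.102)^(0.237) = 1195 K.

T₂ ≈ 1190 K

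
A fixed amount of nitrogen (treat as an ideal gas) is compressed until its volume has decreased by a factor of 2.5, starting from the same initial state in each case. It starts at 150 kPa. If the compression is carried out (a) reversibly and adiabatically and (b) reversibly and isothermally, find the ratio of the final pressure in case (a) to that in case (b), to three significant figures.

For a diatomic ideal gas γ = 7/5.
Isothermal: P_b = P₁(V₁/V₂) = 150×2.5.
Adiabatic: P_a = P₁(V₁/V₂)^γ = 150×2.5^(7/5).
P_a/P_b = (V₁/V₂)^(γ−1) = 2.5^(2/5) = 1.443.

P_adiabatic / P_isothermal ≈ 1.44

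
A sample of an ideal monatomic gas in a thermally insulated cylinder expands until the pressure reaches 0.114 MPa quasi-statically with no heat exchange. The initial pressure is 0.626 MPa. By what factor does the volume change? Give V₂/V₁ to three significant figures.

From PV^γ = const, V₂/V₁ = (P₁/P₂)^(1/γ).
For a monatomic ideal gas γ = 5/3.
V₂/V₁ = (0.626/0.114)^(3/5) = 2.778.

V₂/V₁ ≈ 2.78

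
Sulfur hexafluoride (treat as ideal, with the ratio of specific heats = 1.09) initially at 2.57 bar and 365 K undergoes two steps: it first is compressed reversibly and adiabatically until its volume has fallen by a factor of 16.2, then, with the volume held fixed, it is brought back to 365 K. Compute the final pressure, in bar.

P₃ ≈ 41.6 bar

Adiabatic step (PV^γ = const): P₂ = 2.57×16.2^(1.09) = 53.49 bar; T₂ = 365×16.2^(0.09) = 469 K.
Isochoric: P₃ = P₂(T₃/T₂) = 53.49 × (365/469) = 41.63 bar.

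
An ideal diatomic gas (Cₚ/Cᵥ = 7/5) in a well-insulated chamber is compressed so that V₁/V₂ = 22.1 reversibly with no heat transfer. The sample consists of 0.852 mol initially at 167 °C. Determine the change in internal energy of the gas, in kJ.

ΔU ≈ 19.1 kJ

Adiabatic: T₁V₁^(γ−1) = T₂V₂^(γ−1) ⇒ T₂ = T₁ (V₁/V₂)^(γ−1).
T₁ = 167 °C = 440.1 K.
T₂ = 440.1 × 22.1^(2/5) = 1518 K.
Q = 0, so ΔU = W_on_gas = nCᵥΔT with Cᵥ = R/(γ−1) = 20.79 J/(mol·K).
ΔU = 0.852 × 20.79 × (1518 − 440.1) = 19090 J.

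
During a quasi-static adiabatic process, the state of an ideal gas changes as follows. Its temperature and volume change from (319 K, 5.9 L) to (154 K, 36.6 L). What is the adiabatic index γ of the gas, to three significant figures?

TV^(γ−1) = const ⇒ γ − 1 = ln(T₂/T₁) / ln(V₁/V₂).
γ = 1 + ln(154/319) / ln(5.9/36.6) = 1.399.

γ ≈ 1.40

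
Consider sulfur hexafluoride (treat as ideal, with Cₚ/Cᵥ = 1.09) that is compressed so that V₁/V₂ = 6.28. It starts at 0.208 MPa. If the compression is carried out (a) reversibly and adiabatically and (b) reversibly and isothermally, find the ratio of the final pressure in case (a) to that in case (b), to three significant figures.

Isothermal: P_b = P₁(V₁/V₂) = 0.208×6.28.
Adiabatic: P_a = P₁(V₁/V₂)^γ = 0.208×6.28^(1.09).
P_a/P_b = (V₁/V₂)^(γ−1) = 6.28^(0.09) = 1.18.

P_adiabatic / P_isothermal ≈ 1.18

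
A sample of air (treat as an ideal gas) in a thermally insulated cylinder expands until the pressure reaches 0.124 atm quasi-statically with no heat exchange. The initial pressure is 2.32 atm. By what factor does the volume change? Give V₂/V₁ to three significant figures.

From PV^γ = const, V₂/V₁ = (P₁/P₂)^(1/γ).
For a diatomic ideal gas γ = 7/5.
V₂/V₁ = (2.32/0.124)^(5/7) = 8.102.

V₂/V₁ ≈ 8.10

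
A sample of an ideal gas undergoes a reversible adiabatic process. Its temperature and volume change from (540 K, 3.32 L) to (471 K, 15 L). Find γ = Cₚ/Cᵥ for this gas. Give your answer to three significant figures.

TV^(γ−1) = const ⇒ γ − 1 = ln(T₂/T₁) / ln(V₁/V₂).
γ = 1 + ln(471/540) / ln(3.32/15) = 1.091.

γ ≈ 1.09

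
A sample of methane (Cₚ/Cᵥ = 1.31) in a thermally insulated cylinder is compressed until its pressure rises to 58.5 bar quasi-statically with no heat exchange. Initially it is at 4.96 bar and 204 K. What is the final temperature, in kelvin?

T₂ ≈ 366 K

Along an adiabat T P^((1−γ)/γ) is constant, so T₂ = T₁ (P₂/P₁)^((γ−1)/γ).
T₂ = 204 × (58.5/4.96)^(0.237) = 365.8 K.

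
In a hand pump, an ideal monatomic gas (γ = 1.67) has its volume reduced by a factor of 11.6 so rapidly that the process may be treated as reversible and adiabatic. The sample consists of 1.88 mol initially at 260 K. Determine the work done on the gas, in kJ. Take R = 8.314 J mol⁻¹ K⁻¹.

W ≈ 25.3 kJ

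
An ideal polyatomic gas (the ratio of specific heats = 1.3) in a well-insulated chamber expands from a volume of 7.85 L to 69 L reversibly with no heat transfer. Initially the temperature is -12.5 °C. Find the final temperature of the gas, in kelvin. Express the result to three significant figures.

T₂ ≈ 136 K

For a reversible adiabat TV^(γ−1) is constant, so T₂ = T₁ (V₁/V₂)^(γ−1).
T₁ = -12.5 °C = 260.6 K.
T₂ = 260.6 × (7.85/69)^(0.3) = 135.8 K.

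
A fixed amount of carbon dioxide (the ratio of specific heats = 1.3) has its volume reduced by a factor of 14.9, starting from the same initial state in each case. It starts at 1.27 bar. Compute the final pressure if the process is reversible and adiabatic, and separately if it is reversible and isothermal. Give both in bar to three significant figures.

Isothermal: P₂ = P₁(V₁/V₂) = 1.27×14.9 = 18.92 bar.
Adiabatic: P₂ = P₁(V₁/V₂)^γ = 1.27×14.9^(1.3) = 42.55 bar.

adiabatic: 42.6 bar; isothermal: 18.9 bar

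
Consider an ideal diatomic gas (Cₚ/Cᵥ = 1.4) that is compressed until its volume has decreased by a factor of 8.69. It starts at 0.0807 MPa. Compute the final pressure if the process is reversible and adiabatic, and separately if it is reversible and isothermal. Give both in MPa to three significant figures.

adiabatic: 1.67 MPa; isothermal: 0.701 MPa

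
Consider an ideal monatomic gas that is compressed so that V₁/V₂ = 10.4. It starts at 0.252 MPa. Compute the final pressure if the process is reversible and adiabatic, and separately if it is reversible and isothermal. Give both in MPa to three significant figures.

For a monatomic ideal gas γ = 5/3.
Isothermal: P₂ = P₁(V₁/V₂) = 0.252×10.4 = 2.621 MPa.
Adiabatic: P₂ = P₁(V₁/V₂)^γ = 0.252×10.4^(5/3) = 12.49 MPa.

adiabatic: 12.5 MPa; isothermal: 2.62 MPa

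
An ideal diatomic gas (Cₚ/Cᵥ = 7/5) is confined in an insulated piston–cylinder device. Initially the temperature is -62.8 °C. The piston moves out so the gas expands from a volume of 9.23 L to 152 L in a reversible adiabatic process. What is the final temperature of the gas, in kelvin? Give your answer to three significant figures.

T₂ ≈ 68.6 K

Adiabatic: T₁V₁^(γ−1) = T₂V₂^(γ−1) ⇒ T₂ = T₁ (V₁/V₂)^(γ−1).
T₁ = -62.8 °C = 210.3 K.
T₂ = 210.3 × (9.23/152)^(2/5) = 68.59 K.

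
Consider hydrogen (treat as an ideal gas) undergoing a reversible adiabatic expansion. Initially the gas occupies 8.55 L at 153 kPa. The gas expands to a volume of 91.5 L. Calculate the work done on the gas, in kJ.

W ≈ -2.00 kJ

γ = 7/5 for a diatomic ideal gas.
P₂ = P₁(V₁/V₂)^γ = 153×(8.55/91.5)^(7/5) = 5.539 kPa.
For a reversible adiabat, W_by_gas = (P₁V₁ − P₂V₂)/(γ−1).
W_by = (153000×0.00855 − 5539×0.0915) / (2/5) = 2003 J.
W_on_gas = −W_by = -2003 J.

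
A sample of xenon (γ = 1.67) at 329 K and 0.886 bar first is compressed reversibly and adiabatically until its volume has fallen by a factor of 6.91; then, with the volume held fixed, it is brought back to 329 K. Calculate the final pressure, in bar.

P₃ ≈ 6.12 bar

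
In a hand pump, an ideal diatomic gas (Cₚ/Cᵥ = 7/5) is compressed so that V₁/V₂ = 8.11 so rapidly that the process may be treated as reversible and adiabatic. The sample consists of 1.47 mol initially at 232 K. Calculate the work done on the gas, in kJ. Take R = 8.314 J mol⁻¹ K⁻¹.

W ≈ 9.29 kJ

For a reversible adiabat TV^(γ−1) is constant, so T₂ = T₁ (V₁/V₂)^(γ−1).
T₂ = 232 × 8.11^(2/5) = 535.9 K.
Q = 0, so ΔU = W_on_gas = nCᵥΔT with Cᵥ = R/(γ−1) = 20.79 J/(mol·K).
ΔU = 1.47 × 20.79 × (535.9 − 232) = 9286 J.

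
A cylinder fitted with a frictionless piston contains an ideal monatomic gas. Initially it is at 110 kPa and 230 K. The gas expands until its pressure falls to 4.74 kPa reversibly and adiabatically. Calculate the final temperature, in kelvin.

T₂ ≈ 65.4 K

Adiabatic: T₂/T₁ = (P₂/P₁)^((γ−1)/γ).
For a monatomic ideal gas γ = 5/3, so (γ−1)/γ = 2/5.
T₂ = 230 × (4.74/110)^(2/5) = 65.39 K.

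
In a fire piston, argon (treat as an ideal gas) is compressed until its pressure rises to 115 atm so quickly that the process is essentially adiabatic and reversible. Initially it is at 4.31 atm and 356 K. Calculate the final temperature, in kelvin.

T₂ ≈ 1320 K

Along an adiabat T P^((1−γ)/γ) is constant, so T₂ = T₁ (P₂/P₁)^((γ−1)/γ).
For a monatomic ideal gas γ = 5/3, so (γ−1)/γ = 2/5.
T₂ = 356 × (115/4.31)^(2/5) = 1324 K.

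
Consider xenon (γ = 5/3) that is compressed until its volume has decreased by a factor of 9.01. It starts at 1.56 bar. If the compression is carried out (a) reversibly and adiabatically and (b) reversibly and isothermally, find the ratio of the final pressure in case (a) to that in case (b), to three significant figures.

P_adiabatic / P_isothermal ≈ 4.33

Isothermal: P_b = P₁(V₁/V₂) = 1.56×9.01.
Adiabatic: P_a = P₁(V₁/V₂)^γ = 1.56×9.01^(5/3).
P_a/P_b = (V₁/V₂)^(γ−1) = 9.01^(2/3) = 4.33.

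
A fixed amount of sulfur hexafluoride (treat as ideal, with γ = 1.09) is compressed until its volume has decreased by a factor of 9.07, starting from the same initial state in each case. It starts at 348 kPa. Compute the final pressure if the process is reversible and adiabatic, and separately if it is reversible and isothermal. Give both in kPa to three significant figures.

adiabatic: 3850 kPa; isothermal: 3160 kPa

Isothermal: P₂ = P₁(V₁/V₂) = 348×9.07 = 3156 kPa.
Adiabatic: P₂ = P₁(V₁/V₂)^γ = 348×9.07^(1.09) = 3849 kPa.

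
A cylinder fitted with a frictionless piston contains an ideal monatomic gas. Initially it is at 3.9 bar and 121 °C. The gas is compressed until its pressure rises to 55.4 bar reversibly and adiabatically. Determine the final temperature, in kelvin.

Adiabatic: T₂/T₁ = (P₂/P₁)^((γ−1)/γ).
For a monatomic ideal gas γ = 5/3, so (γ−1)/γ = 2/5.
T₁ = 121 °C = 394.1 K.
T₂ = 394.1 × (55.4/3.9)^(2/5) = 1139 K.

T₂ ≈ 1140 K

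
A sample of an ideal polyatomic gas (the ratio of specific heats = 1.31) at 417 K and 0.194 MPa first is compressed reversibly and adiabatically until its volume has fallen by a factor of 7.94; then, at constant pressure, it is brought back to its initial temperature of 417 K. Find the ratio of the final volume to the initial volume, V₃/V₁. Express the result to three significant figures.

V₃/V₁ ≈ 0.0663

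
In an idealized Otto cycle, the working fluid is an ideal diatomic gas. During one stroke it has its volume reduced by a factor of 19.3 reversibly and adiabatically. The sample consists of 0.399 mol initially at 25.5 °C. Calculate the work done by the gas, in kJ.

For a reversible adiabat TV^(γ−1) is constant, so T₂ = T₁ (V₁/V₂)^(γ−1).
γ = 7/5 for a diatomic ideal gas, so γ−1 = 2/5.
T₁ = 25.5 °C = 298.6 K.
T₂ = 298.6 × 19.3^(2/5) = 975.9 K.
Q = 0, so ΔU = W_on_gas = nCᵥΔT with Cᵥ = R/(γ−1) = 20.79 J/(mol·K).
ΔU = 0.399 × 20.79 × (975.9 − 298.6) = 5616 J.
Work done by the gas = −ΔU = -5616 J.

W ≈ -5.62 kJ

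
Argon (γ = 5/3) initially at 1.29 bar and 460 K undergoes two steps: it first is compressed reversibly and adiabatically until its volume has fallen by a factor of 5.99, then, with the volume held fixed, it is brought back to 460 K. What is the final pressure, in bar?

Adiabatic step (PV^γ = const): P₂ = 1.29×5.99^(5/3) = 25.49 bar; T₂ = 460×5.99^(2/3) = 1517 K.
Isochoric: P₃ = P₂(T₃/T₂) = 25.49 × (460/1517) = 7.727 bar.

P₃ ≈ 7.73 bar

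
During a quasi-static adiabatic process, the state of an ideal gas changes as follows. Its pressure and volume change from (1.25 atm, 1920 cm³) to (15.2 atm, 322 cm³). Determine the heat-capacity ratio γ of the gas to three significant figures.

γ ≈ 1.40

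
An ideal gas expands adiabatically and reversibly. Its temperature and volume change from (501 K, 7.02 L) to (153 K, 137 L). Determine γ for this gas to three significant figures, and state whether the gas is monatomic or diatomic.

TV^(γ−1) = const ⇒ γ − 1 = ln(T₂/T₁) / ln(V₁/V₂).
γ = 1 + ln(153/501) / ln(7.02/137) = 1.399.
γ ≈ 1.40 is close to 7/5, so the gas is diatomic.

γ ≈ 1.40; diatomic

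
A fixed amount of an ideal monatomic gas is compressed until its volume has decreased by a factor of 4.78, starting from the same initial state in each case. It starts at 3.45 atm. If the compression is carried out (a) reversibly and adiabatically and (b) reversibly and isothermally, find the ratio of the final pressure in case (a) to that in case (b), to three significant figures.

For a monatomic ideal gas γ = 5/3.
Isothermal: P_b = P₁(V₁/V₂) = 3.45×4.78.
Adiabatic: P_a = P₁(V₁/V₂)^γ = 3.45×4.78^(5/3).
P_a/P_b = (V₁/V₂)^(γ−1) = 4.78^(2/3) = 2.838.

P_adiabatic / P_isothermal ≈ 2.84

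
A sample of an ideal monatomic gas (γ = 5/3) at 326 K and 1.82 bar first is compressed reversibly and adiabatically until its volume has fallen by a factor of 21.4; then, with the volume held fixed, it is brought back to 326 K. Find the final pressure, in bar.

P₃ ≈ 38.9 bar

Adiabatic step (PV^γ = const): P₂ = 1.82×21.4^(5/3) = 300.2 bar; T₂ = 326×21.4^(2/3) = 2513 K.
Isochoric: P₃ = P₂(T₃/T₂) = 300.2 × (326/2513) = 38.95 bar.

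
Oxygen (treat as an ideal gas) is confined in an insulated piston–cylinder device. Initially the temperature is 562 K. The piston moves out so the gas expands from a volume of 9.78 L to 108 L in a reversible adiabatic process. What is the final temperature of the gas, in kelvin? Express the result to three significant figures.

For a reversible adiabat TV^(γ−1) is constant, so T₂ = T₁ (V₁/V₂)^(γ−1).
For a diatomic ideal gas γ = 7/5, so γ−1 = 2/5.
T₂ = 562 × (9.78/108)^(2/5) = 215 K.

T₂ ≈ 215 K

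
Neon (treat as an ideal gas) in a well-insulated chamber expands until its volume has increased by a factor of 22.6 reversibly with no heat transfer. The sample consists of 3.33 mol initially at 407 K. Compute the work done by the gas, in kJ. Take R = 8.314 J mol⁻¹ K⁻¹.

W ≈ 14.8 kJ

Adiabatic: T₁V₁^(γ−1) = T₂V₂^(γ−1) ⇒ T₂ = T₁ (V₁/V₂)^(γ−1).
γ = 5/3 for a monatomic ideal gas, so γ−1 = 2/3.
T₂ = 407 × (1/22.6)^(2/3) = 50.92 K.
Q = 0, so ΔU = W_on_gas = nCᵥΔT with Cᵥ = R/(γ−1) = 12.47 J/(mol·K).
ΔU = 3.33 × 12.47 × (50.92 − 407) = -14790 J.
Work done by the gas = −ΔU = 14790 J.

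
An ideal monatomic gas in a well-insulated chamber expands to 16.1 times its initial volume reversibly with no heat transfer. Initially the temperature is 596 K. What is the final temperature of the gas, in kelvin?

T₂ ≈ 93.5 K

For a reversible adiabat TV^(γ−1) is constant, so T₂ = T₁ (V₁/V₂)^(γ−1).
For a monatomic ideal gas γ = 5/3, so γ−1 = 2/3.
T₂ = 596 × (1/16.1)^(2/3) = 93.48 K.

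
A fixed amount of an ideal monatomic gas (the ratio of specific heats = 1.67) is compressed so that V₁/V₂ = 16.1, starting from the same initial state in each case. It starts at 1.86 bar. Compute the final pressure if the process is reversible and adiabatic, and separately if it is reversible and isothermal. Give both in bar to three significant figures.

adiabatic: 193 bar; isothermal: 29.9 bar

Isothermal: P₂ = P₁(V₁/V₂) = 1.86×16.1 = 29.95 bar.
Adiabatic: P₂ = P₁(V₁/V₂)^γ = 1.86×16.1^(1.67) = 192.7 bar.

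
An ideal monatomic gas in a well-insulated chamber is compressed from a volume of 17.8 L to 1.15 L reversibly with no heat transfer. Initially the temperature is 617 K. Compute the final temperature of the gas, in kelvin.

T₂ ≈ 3830 K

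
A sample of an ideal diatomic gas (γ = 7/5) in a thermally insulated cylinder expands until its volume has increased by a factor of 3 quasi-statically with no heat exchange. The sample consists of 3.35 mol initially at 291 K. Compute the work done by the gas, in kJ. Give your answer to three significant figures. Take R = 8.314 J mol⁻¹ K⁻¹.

W ≈ 7.21 kJ

For a reversible adiabat TV^(γ−1) is constant, so T₂ = T₁ (V₁/V₂)^(γ−1).
T₂ = 291 × (1/3)^(2/5) = 187.5 K.
Q = 0, so ΔU = W_on_gas = nCᵥΔT with Cᵥ = R/(γ−1) = 20.79 J/(mol·K).
ΔU = 3.35 × 20.79 × (187.5 − 291) = -7205 J.
Work done by the gas = −ΔU = 7205 J.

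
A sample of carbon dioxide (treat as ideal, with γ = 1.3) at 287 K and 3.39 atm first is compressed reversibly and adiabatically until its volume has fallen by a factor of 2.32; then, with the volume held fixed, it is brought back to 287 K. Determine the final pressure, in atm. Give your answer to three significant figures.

Adiabatic step (PV^γ = const): P₂ = 3.39×2.32^(1.3) = 10.12 atm; T₂ = 287×2.32^(0.3) = 369.4 K.
Isochoric: P₃ = P₂(T₃/T₂) = 10.12 × (287/369.4) = 7.865 atm.

P₃ ≈ 7.86 atm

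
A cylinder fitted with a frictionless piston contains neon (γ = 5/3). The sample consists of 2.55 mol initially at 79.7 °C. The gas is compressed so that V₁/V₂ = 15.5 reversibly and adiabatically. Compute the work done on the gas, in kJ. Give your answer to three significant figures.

W ≈ 58.5 kJ

Adiabatic: T₁V₁^(γ−1) = T₂V₂^(γ−1) ⇒ T₂ = T₁ (V₁/V₂)^(γ−1).
T₁ = 79.7 °C = 352.8 K.
T₂ = 352.8 × 15.5^(2/3) = 2194 K.
Q = 0, so ΔU = W_on_gas = nCᵥΔT with Cᵥ = R/(γ−1) = 12.47 J/(mol·K).
ΔU = 2.55 × 12.47 × (2194 − 352.8) = 58540 J.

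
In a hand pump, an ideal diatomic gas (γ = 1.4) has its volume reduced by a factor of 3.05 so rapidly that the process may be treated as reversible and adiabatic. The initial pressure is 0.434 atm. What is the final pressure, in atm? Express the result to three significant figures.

P₂ ≈ 2.07 atm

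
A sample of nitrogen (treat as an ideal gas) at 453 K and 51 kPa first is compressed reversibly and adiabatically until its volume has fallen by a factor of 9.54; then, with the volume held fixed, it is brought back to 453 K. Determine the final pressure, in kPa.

P₃ ≈ 487 kPa

For a diatomic ideal gas γ = 7/5.
Adiabatic step (PV^γ = const): P₂ = 51×9.54^(7/5) = 1199 kPa; T₂ = 453×9.54^(2/5) = 1117 K.
Isochoric: P₃ = P₂(T₃/T₂) = 1199 × (453/1117) = 486.5 kPa.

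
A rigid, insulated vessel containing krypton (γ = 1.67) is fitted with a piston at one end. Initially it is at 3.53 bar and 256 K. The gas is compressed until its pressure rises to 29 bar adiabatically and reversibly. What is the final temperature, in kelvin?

T₂ ≈ 596 K

Along an adiabat T P^((1−γ)/γ) is constant, so T₂ = T₁ (P₂/P₁)^((γ−1)/γ).
T₂ = 256 × (29/3.53)^(0.401) = 595.9 K.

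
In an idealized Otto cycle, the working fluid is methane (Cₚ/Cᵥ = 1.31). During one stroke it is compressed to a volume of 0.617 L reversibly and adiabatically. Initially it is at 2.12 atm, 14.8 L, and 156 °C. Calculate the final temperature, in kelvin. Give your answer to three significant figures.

Adiabatic: T₁V₁^(γ−1) = T₂V₂^(γ−1) ⇒ T₂ = T₁ (V₁/V₂)^(γ−1).
T₁ = 156 °C = 429.1 K.
T₂ = 429.1 × (14.8/0.617)^(0.31) = 1149 K.

T₂ ≈ 1150 K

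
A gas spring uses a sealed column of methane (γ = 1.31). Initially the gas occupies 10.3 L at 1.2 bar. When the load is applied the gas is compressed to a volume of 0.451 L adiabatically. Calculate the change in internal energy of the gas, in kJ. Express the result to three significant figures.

P₂ = P₁(V₁/V₂)^γ = 1.2×(10.3/0.451)^(1.31) = 72.28 bar.
For a reversible adiabat, W_by_gas = (P₁V₁ − P₂V₂)/(γ−1).
W_by = (120000×0.0103 − 7.228×10^6×0.000451) / (0.31) = -6529 J.
Q = 0 ⇒ ΔU = −W_by = 6529 J.

ΔU ≈ 6.53 kJ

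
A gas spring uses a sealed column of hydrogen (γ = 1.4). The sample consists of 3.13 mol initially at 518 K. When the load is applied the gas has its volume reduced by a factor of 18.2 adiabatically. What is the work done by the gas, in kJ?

For a reversible adiabat TV^(γ−1) is constant, so T₂ = T₁ (V₁/V₂)^(γ−1).
T₂ = 518 × 18.2^(0.4) = 1653 K.
Q = 0, so ΔU = W_on_gas = nCᵥΔT with Cᵥ = R/(γ−1) = 20.79 J/(mol·K).
ΔU = 3.13 × 20.79 × (1653 − 518) = 73860 J.
Work done by the gas = −ΔU = -73860 J.

W ≈ -73.9 kJ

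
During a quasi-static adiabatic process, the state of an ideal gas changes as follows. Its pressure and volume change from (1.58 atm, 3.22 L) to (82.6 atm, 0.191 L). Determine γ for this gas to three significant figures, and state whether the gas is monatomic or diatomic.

γ ≈ 1.40; diatomic

PV^γ = const ⇒ γ = ln(P₂/P₁) / ln(V₁/V₂).
γ = ln(82.6/1.58) / ln(3.22/0.191) = 1.401.
γ ≈ 1.40 is close to 7/5, so the gas is diatomic.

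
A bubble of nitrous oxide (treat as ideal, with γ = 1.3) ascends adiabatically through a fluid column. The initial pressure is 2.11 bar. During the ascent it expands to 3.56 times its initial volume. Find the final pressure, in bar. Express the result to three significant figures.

Since PV^γ is constant along a reversible adiabat, P₂ = P₁ (V₁/V₂)^γ.
P₂ = 2.11 × (1/3.56)^(1.3) = 0.4049 bar.

P₂ ≈ 0.405 bar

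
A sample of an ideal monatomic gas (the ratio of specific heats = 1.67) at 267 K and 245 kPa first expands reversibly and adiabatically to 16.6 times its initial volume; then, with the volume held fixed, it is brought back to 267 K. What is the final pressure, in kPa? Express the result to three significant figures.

P₃ ≈ 14.8 kPa

Adiabatic step (PV^γ = const): P₂ = 245×(1/16.6)^(1.67) = 2.247 kPa; T₂ = 267×(1/16.6)^(0.67) = 40.65 K.
Isochoric: P₃ = P₂(T₃/T₂) = 2.247 × (267/40.65) = 14.76 kPa.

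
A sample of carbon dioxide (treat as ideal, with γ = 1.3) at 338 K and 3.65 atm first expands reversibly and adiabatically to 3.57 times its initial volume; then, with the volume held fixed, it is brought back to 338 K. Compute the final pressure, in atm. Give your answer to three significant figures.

Adiabatic step (PV^γ = const): P₂ = 3.65×(1/3.57)^(1.3) = 0.6979 atm; T₂ = 338×(1/3.57)^(0.3) = 230.7 K.
Isochoric: P₃ = P₂(T₃/T₂) = 0.6979 × (338/230.7) = 1.022 atm.

P₃ ≈ 1.02 atm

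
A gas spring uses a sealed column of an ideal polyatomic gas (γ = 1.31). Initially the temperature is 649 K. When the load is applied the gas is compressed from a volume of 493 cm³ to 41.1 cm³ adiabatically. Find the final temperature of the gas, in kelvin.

T₂ ≈ 1400 K

Adiabatic: T₁V₁^(γ−1) = T₂V₂^(γ−1) ⇒ T₂ = T₁ (V₁/V₂)^(γ−1).
T₂ = 649 × (493/41.1)^(0.31) = 1402 K.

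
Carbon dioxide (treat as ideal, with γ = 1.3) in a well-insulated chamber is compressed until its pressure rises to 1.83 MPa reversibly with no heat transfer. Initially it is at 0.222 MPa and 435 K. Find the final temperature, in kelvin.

T₂ ≈ 708 K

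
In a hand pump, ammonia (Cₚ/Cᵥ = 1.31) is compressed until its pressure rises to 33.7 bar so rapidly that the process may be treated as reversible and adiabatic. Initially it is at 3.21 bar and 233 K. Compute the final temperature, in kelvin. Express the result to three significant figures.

Adiabatic: T₂/T₁ = (P₂/P₁)^((γ−1)/γ).
T₂ = 233 × (33.7/3.21)^(0.237) = 406.4 K.

T₂ ≈ 406 K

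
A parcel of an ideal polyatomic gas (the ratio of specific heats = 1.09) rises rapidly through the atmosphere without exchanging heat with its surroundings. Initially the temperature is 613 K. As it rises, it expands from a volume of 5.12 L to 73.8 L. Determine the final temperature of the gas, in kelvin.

Adiabatic: T₁V₁^(γ−1) = T₂V₂^(γ−1) ⇒ T₂ = T₁ (V₁/V₂)^(γ−1).
T₂ = 613 × (5.12/73.8)^(0.09) = 482.1 K.

T₂ ≈ 482 K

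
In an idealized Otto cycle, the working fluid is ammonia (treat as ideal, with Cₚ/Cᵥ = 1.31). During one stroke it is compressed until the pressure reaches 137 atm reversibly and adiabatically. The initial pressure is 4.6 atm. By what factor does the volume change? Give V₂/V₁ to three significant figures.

From PV^γ = const, V₂/V₁ = (P₁/P₂)^(1/γ).
V₂/V₁ = (4.6/137)^(0.763) = 0.07496.

V₂/V₁ ≈ 0.0750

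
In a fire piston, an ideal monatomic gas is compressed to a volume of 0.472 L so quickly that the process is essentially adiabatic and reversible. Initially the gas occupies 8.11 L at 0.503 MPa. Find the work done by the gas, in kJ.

W ≈ -34.6 kJ

γ = 5/3 for a monatomic ideal gas.
P₂ = P₁(V₁/V₂)^γ = 0.503×(8.11/0.472)^(5/3) = 57.55 MPa.
For a reversible adiabat, W_by_gas = (P₁V₁ − P₂V₂)/(γ−1).
W_by = (503000×0.00811 − 5.755×10^7×0.000472) / (2/3) = -34630 J.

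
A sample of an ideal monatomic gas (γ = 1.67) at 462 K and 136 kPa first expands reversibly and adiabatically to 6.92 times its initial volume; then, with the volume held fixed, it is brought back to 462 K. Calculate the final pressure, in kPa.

P₃ ≈ 19.7 kPa

Adiabatic step (PV^γ = const): P₂ = 136×(1/6.92)^(1.67) = 5.377 kPa; T₂ = 462×(1/6.92)^(0.67) = 126.4 K.
Isochoric: P₃ = P₂(T₃/T₂) = 5.377 × (462/126.4) = 19.65 kPa.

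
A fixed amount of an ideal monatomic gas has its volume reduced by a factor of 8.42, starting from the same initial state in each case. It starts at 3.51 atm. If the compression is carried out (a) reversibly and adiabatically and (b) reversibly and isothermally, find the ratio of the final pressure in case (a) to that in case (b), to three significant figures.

P_adiabatic / P_isothermal ≈ 4.14

For a monatomic ideal gas γ = 5/3.
Isothermal: P_b = P₁(V₁/V₂) = 3.51×8.42.
Adiabatic: P_a = P₁(V₁/V₂)^γ = 3.51×8.42^(5/3).
P_a/P_b = (V₁/V₂)^(γ−1) = 8.42^(2/3) = 4.139.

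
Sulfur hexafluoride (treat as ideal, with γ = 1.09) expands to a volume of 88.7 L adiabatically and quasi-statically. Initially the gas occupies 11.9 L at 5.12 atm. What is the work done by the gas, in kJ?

P₂ = P₁(V₁/V₂)^γ = 5.12×(11.9/88.7)^(1.09) = 0.5733 atm.
For a reversible adiabat, W_by_gas = (P₁V₁ − P₂V₂)/(γ−1).
W_by = (518800×0.0119 − 58090×0.0887) / (0.09) = 11340 J.

W ≈ 11.3 kJ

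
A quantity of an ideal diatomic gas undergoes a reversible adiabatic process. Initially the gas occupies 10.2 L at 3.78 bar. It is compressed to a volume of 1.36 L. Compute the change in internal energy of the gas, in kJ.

ΔU ≈ 11.9 kJ

γ = 7/5 for a diatomic ideal gas.
P₂ = P₁(V₁/V₂)^γ = 3.78×(10.2/1.36)^(7/5) = 63.47 bar.
For a reversible adiabat, W_by_gas = (P₁V₁ − P₂V₂)/(γ−1).
W_by = (378000×0.0102 − 6.347×10^6×0.00136) / (2/5) = -11940 J.
Q = 0 ⇒ ΔU = −W_by = 11940 J.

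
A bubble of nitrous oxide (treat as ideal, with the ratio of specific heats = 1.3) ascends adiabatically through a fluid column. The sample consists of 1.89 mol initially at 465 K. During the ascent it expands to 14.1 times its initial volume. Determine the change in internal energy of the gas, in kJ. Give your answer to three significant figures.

For a reversible adiabat TV^(γ−1) is constant, so T₂ = T₁ (V₁/V₂)^(γ−1).
T₂ = 465 × (1/14.1)^(0.3) = 210.2 K.
Q = 0, so ΔU = W_on_gas = nCᵥΔT with Cᵥ = R/(γ−1) = 27.71 J/(mol·K).
ΔU = 1.89 × 27.71 × (210.2 − 465) = -13340 J.

ΔU ≈ -13.3 kJ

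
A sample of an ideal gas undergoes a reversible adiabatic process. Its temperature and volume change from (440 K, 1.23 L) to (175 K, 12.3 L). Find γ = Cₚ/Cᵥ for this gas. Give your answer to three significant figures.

TV^(γ−1) = const ⇒ γ − 1 = ln(T₂/T₁) / ln(V₁/V₂).
γ = 1 + ln(175/440) / ln(1.23/12.3) = 1.4.

γ ≈ 1.40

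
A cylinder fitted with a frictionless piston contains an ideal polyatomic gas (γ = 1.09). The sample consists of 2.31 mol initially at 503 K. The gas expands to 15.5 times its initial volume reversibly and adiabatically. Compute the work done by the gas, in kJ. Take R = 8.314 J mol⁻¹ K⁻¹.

W ≈ 23.5 kJ

For a reversible adiabat TV^(γ−1) is constant, so T₂ = T₁ (V₁/V₂)^(γ−1).
T₂ = 503 × (1/15.5)^(0.09) = 393 K.
Q = 0, so ΔU = W_on_gas = nCᵥΔT with Cᵥ = R/(γ−1) = 92.38 J/(mol·K).
ΔU = 2.31 × 92.38 × (393 − 503) = -23460 J.
Work done by the gas = −ΔU = 23460 J.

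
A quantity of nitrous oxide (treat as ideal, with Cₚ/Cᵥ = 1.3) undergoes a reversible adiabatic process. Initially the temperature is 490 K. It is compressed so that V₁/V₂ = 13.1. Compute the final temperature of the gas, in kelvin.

Adiabatic: T₁V₁^(γ−1) = T₂V₂^(γ−1) ⇒ T₂ = T₁ (V₁/V₂)^(γ−1).
T₂ = 490 × 13.1^(0.3) = 1060 K.

T₂ ≈ 1060 K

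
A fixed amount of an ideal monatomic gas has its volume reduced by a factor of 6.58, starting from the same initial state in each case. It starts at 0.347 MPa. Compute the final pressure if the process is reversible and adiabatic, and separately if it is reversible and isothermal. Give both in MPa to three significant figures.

For a monatomic ideal gas γ = 5/3.
Isothermal: P₂ = P₁(V₁/V₂) = 0.347×6.58 = 2.283 MPa.
Adiabatic: P₂ = P₁(V₁/V₂)^γ = 0.347×6.58^(5/3) = 8.018 MPa.

adiabatic: 8.02 MPa; isothermal: 2.28 MPa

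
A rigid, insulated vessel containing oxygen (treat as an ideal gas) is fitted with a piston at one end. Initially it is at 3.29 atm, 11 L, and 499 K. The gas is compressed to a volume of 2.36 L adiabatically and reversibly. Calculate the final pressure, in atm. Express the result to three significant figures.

Adiabatic: P₁V₁^γ = P₂V₂^γ ⇒ P₂ = P₁ (V₁/V₂)^γ.
γ = 7/5 for a diatomic ideal gas.
P₂ = 3.29 × (11/2.36)^(7/5) = 28.38 atm.

P₂ ≈ 28.4 atm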